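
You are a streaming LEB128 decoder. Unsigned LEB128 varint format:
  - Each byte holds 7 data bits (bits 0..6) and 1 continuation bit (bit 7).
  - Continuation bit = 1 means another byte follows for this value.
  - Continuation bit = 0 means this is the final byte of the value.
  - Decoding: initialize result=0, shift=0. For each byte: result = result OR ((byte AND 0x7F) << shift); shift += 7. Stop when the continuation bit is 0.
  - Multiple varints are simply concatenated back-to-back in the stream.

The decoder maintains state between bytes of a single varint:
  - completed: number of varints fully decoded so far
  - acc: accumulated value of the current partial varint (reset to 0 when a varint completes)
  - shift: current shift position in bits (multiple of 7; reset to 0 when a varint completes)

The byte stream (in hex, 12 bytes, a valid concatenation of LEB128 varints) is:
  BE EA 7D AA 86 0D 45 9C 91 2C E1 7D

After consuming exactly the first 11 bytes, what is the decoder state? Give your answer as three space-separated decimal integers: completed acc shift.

Answer: 4 97 7

Derivation:
byte[0]=0xBE cont=1 payload=0x3E: acc |= 62<<0 -> completed=0 acc=62 shift=7
byte[1]=0xEA cont=1 payload=0x6A: acc |= 106<<7 -> completed=0 acc=13630 shift=14
byte[2]=0x7D cont=0 payload=0x7D: varint #1 complete (value=2061630); reset -> completed=1 acc=0 shift=0
byte[3]=0xAA cont=1 payload=0x2A: acc |= 42<<0 -> completed=1 acc=42 shift=7
byte[4]=0x86 cont=1 payload=0x06: acc |= 6<<7 -> completed=1 acc=810 shift=14
byte[5]=0x0D cont=0 payload=0x0D: varint #2 complete (value=213802); reset -> completed=2 acc=0 shift=0
byte[6]=0x45 cont=0 payload=0x45: varint #3 complete (value=69); reset -> completed=3 acc=0 shift=0
byte[7]=0x9C cont=1 payload=0x1C: acc |= 28<<0 -> completed=3 acc=28 shift=7
byte[8]=0x91 cont=1 payload=0x11: acc |= 17<<7 -> completed=3 acc=2204 shift=14
byte[9]=0x2C cont=0 payload=0x2C: varint #4 complete (value=723100); reset -> completed=4 acc=0 shift=0
byte[10]=0xE1 cont=1 payload=0x61: acc |= 97<<0 -> completed=4 acc=97 shift=7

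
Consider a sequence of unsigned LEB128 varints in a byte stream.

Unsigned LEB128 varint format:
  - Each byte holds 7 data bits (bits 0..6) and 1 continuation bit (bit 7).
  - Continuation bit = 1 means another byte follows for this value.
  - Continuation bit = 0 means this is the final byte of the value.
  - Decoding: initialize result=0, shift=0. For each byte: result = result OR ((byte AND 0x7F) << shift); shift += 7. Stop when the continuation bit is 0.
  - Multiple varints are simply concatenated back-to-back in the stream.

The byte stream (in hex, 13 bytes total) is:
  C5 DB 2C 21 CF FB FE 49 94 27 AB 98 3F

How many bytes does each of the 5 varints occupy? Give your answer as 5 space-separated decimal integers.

  byte[0]=0xC5 cont=1 payload=0x45=69: acc |= 69<<0 -> acc=69 shift=7
  byte[1]=0xDB cont=1 payload=0x5B=91: acc |= 91<<7 -> acc=11717 shift=14
  byte[2]=0x2C cont=0 payload=0x2C=44: acc |= 44<<14 -> acc=732613 shift=21 [end]
Varint 1: bytes[0:3] = C5 DB 2C -> value 732613 (3 byte(s))
  byte[3]=0x21 cont=0 payload=0x21=33: acc |= 33<<0 -> acc=33 shift=7 [end]
Varint 2: bytes[3:4] = 21 -> value 33 (1 byte(s))
  byte[4]=0xCF cont=1 payload=0x4F=79: acc |= 79<<0 -> acc=79 shift=7
  byte[5]=0xFB cont=1 payload=0x7B=123: acc |= 123<<7 -> acc=15823 shift=14
  byte[6]=0xFE cont=1 payload=0x7E=126: acc |= 126<<14 -> acc=2080207 shift=21
  byte[7]=0x49 cont=0 payload=0x49=73: acc |= 73<<21 -> acc=155172303 shift=28 [end]
Varint 3: bytes[4:8] = CF FB FE 49 -> value 155172303 (4 byte(s))
  byte[8]=0x94 cont=1 payload=0x14=20: acc |= 20<<0 -> acc=20 shift=7
  byte[9]=0x27 cont=0 payload=0x27=39: acc |= 39<<7 -> acc=5012 shift=14 [end]
Varint 4: bytes[8:10] = 94 27 -> value 5012 (2 byte(s))
  byte[10]=0xAB cont=1 payload=0x2B=43: acc |= 43<<0 -> acc=43 shift=7
  byte[11]=0x98 cont=1 payload=0x18=24: acc |= 24<<7 -> acc=3115 shift=14
  byte[12]=0x3F cont=0 payload=0x3F=63: acc |= 63<<14 -> acc=1035307 shift=21 [end]
Varint 5: bytes[10:13] = AB 98 3F -> value 1035307 (3 byte(s))

Answer: 3 1 4 2 3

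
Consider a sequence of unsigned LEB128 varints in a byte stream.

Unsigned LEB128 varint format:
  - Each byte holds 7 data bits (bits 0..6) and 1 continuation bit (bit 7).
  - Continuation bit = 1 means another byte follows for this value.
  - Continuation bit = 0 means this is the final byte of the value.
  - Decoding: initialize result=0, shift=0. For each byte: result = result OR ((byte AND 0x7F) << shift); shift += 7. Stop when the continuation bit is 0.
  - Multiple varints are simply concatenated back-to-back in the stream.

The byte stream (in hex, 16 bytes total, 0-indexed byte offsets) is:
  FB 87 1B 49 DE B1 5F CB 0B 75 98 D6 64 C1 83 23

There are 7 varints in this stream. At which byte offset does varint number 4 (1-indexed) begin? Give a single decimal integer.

  byte[0]=0xFB cont=1 payload=0x7B=123: acc |= 123<<0 -> acc=123 shift=7
  byte[1]=0x87 cont=1 payload=0x07=7: acc |= 7<<7 -> acc=1019 shift=14
  byte[2]=0x1B cont=0 payload=0x1B=27: acc |= 27<<14 -> acc=443387 shift=21 [end]
Varint 1: bytes[0:3] = FB 87 1B -> value 443387 (3 byte(s))
  byte[3]=0x49 cont=0 payload=0x49=73: acc |= 73<<0 -> acc=73 shift=7 [end]
Varint 2: bytes[3:4] = 49 -> value 73 (1 byte(s))
  byte[4]=0xDE cont=1 payload=0x5E=94: acc |= 94<<0 -> acc=94 shift=7
  byte[5]=0xB1 cont=1 payload=0x31=49: acc |= 49<<7 -> acc=6366 shift=14
  byte[6]=0x5F cont=0 payload=0x5F=95: acc |= 95<<14 -> acc=1562846 shift=21 [end]
Varint 3: bytes[4:7] = DE B1 5F -> value 1562846 (3 byte(s))
  byte[7]=0xCB cont=1 payload=0x4B=75: acc |= 75<<0 -> acc=75 shift=7
  byte[8]=0x0B cont=0 payload=0x0B=11: acc |= 11<<7 -> acc=1483 shift=14 [end]
Varint 4: bytes[7:9] = CB 0B -> value 1483 (2 byte(s))
  byte[9]=0x75 cont=0 payload=0x75=117: acc |= 117<<0 -> acc=117 shift=7 [end]
Varint 5: bytes[9:10] = 75 -> value 117 (1 byte(s))
  byte[10]=0x98 cont=1 payload=0x18=24: acc |= 24<<0 -> acc=24 shift=7
  byte[11]=0xD6 cont=1 payload=0x56=86: acc |= 86<<7 -> acc=11032 shift=14
  byte[12]=0x64 cont=0 payload=0x64=100: acc |= 100<<14 -> acc=1649432 shift=21 [end]
Varint 6: bytes[10:13] = 98 D6 64 -> value 1649432 (3 byte(s))
  byte[13]=0xC1 cont=1 payload=0x41=65: acc |= 65<<0 -> acc=65 shift=7
  byte[14]=0x83 cont=1 payload=0x03=3: acc |= 3<<7 -> acc=449 shift=14
  byte[15]=0x23 cont=0 payload=0x23=35: acc |= 35<<14 -> acc=573889 shift=21 [end]
Varint 7: bytes[13:16] = C1 83 23 -> value 573889 (3 byte(s))

Answer: 7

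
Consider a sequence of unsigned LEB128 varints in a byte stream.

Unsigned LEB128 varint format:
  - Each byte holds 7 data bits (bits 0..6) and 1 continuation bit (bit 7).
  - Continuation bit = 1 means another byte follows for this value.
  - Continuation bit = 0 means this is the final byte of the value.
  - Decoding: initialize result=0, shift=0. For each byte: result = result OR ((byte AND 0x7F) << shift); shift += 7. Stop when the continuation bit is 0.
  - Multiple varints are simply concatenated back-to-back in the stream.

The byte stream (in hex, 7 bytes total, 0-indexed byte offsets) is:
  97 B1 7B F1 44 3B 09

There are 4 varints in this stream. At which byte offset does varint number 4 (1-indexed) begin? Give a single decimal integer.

Answer: 6

Derivation:
  byte[0]=0x97 cont=1 payload=0x17=23: acc |= 23<<0 -> acc=23 shift=7
  byte[1]=0xB1 cont=1 payload=0x31=49: acc |= 49<<7 -> acc=6295 shift=14
  byte[2]=0x7B cont=0 payload=0x7B=123: acc |= 123<<14 -> acc=2021527 shift=21 [end]
Varint 1: bytes[0:3] = 97 B1 7B -> value 2021527 (3 byte(s))
  byte[3]=0xF1 cont=1 payload=0x71=113: acc |= 113<<0 -> acc=113 shift=7
  byte[4]=0x44 cont=0 payload=0x44=68: acc |= 68<<7 -> acc=8817 shift=14 [end]
Varint 2: bytes[3:5] = F1 44 -> value 8817 (2 byte(s))
  byte[5]=0x3B cont=0 payload=0x3B=59: acc |= 59<<0 -> acc=59 shift=7 [end]
Varint 3: bytes[5:6] = 3B -> value 59 (1 byte(s))
  byte[6]=0x09 cont=0 payload=0x09=9: acc |= 9<<0 -> acc=9 shift=7 [end]
Varint 4: bytes[6:7] = 09 -> value 9 (1 byte(s))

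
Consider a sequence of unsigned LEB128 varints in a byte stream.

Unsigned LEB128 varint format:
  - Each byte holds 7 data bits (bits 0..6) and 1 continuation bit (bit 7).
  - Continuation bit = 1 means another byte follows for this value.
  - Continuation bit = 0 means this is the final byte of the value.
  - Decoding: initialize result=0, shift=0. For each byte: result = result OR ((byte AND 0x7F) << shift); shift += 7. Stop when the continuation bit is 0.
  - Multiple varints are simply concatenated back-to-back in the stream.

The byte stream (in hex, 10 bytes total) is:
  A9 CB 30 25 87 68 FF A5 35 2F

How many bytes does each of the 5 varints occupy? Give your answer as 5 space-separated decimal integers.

Answer: 3 1 2 3 1

Derivation:
  byte[0]=0xA9 cont=1 payload=0x29=41: acc |= 41<<0 -> acc=41 shift=7
  byte[1]=0xCB cont=1 payload=0x4B=75: acc |= 75<<7 -> acc=9641 shift=14
  byte[2]=0x30 cont=0 payload=0x30=48: acc |= 48<<14 -> acc=796073 shift=21 [end]
Varint 1: bytes[0:3] = A9 CB 30 -> value 796073 (3 byte(s))
  byte[3]=0x25 cont=0 payload=0x25=37: acc |= 37<<0 -> acc=37 shift=7 [end]
Varint 2: bytes[3:4] = 25 -> value 37 (1 byte(s))
  byte[4]=0x87 cont=1 payload=0x07=7: acc |= 7<<0 -> acc=7 shift=7
  byte[5]=0x68 cont=0 payload=0x68=104: acc |= 104<<7 -> acc=13319 shift=14 [end]
Varint 3: bytes[4:6] = 87 68 -> value 13319 (2 byte(s))
  byte[6]=0xFF cont=1 payload=0x7F=127: acc |= 127<<0 -> acc=127 shift=7
  byte[7]=0xA5 cont=1 payload=0x25=37: acc |= 37<<7 -> acc=4863 shift=14
  byte[8]=0x35 cont=0 payload=0x35=53: acc |= 53<<14 -> acc=873215 shift=21 [end]
Varint 4: bytes[6:9] = FF A5 35 -> value 873215 (3 byte(s))
  byte[9]=0x2F cont=0 payload=0x2F=47: acc |= 47<<0 -> acc=47 shift=7 [end]
Varint 5: bytes[9:10] = 2F -> value 47 (1 byte(s))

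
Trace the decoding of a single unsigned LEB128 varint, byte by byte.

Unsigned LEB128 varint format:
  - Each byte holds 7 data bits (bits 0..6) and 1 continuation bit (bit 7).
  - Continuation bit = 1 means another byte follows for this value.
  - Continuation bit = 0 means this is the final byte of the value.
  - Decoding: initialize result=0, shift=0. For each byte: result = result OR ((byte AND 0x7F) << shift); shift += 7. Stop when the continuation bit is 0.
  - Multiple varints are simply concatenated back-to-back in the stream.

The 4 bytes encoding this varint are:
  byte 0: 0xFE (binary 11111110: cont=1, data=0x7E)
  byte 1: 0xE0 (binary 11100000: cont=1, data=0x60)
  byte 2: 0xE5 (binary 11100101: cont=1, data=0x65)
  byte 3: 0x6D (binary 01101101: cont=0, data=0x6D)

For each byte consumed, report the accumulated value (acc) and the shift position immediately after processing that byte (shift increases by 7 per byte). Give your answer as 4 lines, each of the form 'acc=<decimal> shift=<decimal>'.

Answer: acc=126 shift=7
acc=12414 shift=14
acc=1667198 shift=21
acc=230256766 shift=28

Derivation:
byte 0=0xFE: payload=0x7E=126, contrib = 126<<0 = 126; acc -> 126, shift -> 7
byte 1=0xE0: payload=0x60=96, contrib = 96<<7 = 12288; acc -> 12414, shift -> 14
byte 2=0xE5: payload=0x65=101, contrib = 101<<14 = 1654784; acc -> 1667198, shift -> 21
byte 3=0x6D: payload=0x6D=109, contrib = 109<<21 = 228589568; acc -> 230256766, shift -> 28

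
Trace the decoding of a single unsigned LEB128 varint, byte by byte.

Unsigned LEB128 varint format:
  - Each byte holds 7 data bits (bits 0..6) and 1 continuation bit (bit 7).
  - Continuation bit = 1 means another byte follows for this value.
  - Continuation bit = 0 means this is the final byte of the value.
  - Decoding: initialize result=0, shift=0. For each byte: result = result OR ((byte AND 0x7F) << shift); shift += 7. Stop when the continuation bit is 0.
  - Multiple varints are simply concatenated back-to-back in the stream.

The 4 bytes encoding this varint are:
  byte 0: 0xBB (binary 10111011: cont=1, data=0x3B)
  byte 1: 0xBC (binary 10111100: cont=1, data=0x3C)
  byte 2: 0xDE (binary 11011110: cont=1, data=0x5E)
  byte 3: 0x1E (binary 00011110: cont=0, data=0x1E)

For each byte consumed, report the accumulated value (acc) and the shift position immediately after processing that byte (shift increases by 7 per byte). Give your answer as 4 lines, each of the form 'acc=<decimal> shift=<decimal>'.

Answer: acc=59 shift=7
acc=7739 shift=14
acc=1547835 shift=21
acc=64462395 shift=28

Derivation:
byte 0=0xBB: payload=0x3B=59, contrib = 59<<0 = 59; acc -> 59, shift -> 7
byte 1=0xBC: payload=0x3C=60, contrib = 60<<7 = 7680; acc -> 7739, shift -> 14
byte 2=0xDE: payload=0x5E=94, contrib = 94<<14 = 1540096; acc -> 1547835, shift -> 21
byte 3=0x1E: payload=0x1E=30, contrib = 30<<21 = 62914560; acc -> 64462395, shift -> 28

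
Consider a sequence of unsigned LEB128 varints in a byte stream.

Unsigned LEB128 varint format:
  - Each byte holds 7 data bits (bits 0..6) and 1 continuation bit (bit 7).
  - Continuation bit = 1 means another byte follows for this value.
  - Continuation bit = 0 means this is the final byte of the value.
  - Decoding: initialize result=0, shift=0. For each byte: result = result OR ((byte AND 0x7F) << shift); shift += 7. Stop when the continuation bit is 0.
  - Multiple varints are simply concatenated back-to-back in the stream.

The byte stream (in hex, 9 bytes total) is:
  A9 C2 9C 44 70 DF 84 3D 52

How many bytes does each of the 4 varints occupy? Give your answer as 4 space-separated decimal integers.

  byte[0]=0xA9 cont=1 payload=0x29=41: acc |= 41<<0 -> acc=41 shift=7
  byte[1]=0xC2 cont=1 payload=0x42=66: acc |= 66<<7 -> acc=8489 shift=14
  byte[2]=0x9C cont=1 payload=0x1C=28: acc |= 28<<14 -> acc=467241 shift=21
  byte[3]=0x44 cont=0 payload=0x44=68: acc |= 68<<21 -> acc=143073577 shift=28 [end]
Varint 1: bytes[0:4] = A9 C2 9C 44 -> value 143073577 (4 byte(s))
  byte[4]=0x70 cont=0 payload=0x70=112: acc |= 112<<0 -> acc=112 shift=7 [end]
Varint 2: bytes[4:5] = 70 -> value 112 (1 byte(s))
  byte[5]=0xDF cont=1 payload=0x5F=95: acc |= 95<<0 -> acc=95 shift=7
  byte[6]=0x84 cont=1 payload=0x04=4: acc |= 4<<7 -> acc=607 shift=14
  byte[7]=0x3D cont=0 payload=0x3D=61: acc |= 61<<14 -> acc=1000031 shift=21 [end]
Varint 3: bytes[5:8] = DF 84 3D -> value 1000031 (3 byte(s))
  byte[8]=0x52 cont=0 payload=0x52=82: acc |= 82<<0 -> acc=82 shift=7 [end]
Varint 4: bytes[8:9] = 52 -> value 82 (1 byte(s))

Answer: 4 1 3 1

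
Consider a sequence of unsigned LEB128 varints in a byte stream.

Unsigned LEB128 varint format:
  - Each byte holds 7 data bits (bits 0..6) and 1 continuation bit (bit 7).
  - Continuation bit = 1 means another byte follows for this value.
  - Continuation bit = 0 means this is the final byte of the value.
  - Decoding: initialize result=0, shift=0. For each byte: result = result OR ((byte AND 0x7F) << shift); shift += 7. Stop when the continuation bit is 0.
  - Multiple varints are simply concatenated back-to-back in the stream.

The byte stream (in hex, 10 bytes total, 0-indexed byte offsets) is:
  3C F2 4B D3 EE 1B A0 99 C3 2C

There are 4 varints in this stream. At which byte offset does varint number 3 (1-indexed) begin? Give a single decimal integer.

  byte[0]=0x3C cont=0 payload=0x3C=60: acc |= 60<<0 -> acc=60 shift=7 [end]
Varint 1: bytes[0:1] = 3C -> value 60 (1 byte(s))
  byte[1]=0xF2 cont=1 payload=0x72=114: acc |= 114<<0 -> acc=114 shift=7
  byte[2]=0x4B cont=0 payload=0x4B=75: acc |= 75<<7 -> acc=9714 shift=14 [end]
Varint 2: bytes[1:3] = F2 4B -> value 9714 (2 byte(s))
  byte[3]=0xD3 cont=1 payload=0x53=83: acc |= 83<<0 -> acc=83 shift=7
  byte[4]=0xEE cont=1 payload=0x6E=110: acc |= 110<<7 -> acc=14163 shift=14
  byte[5]=0x1B cont=0 payload=0x1B=27: acc |= 27<<14 -> acc=456531 shift=21 [end]
Varint 3: bytes[3:6] = D3 EE 1B -> value 456531 (3 byte(s))
  byte[6]=0xA0 cont=1 payload=0x20=32: acc |= 32<<0 -> acc=32 shift=7
  byte[7]=0x99 cont=1 payload=0x19=25: acc |= 25<<7 -> acc=3232 shift=14
  byte[8]=0xC3 cont=1 payload=0x43=67: acc |= 67<<14 -> acc=1100960 shift=21
  byte[9]=0x2C cont=0 payload=0x2C=44: acc |= 44<<21 -> acc=93375648 shift=28 [end]
Varint 4: bytes[6:10] = A0 99 C3 2C -> value 93375648 (4 byte(s))

Answer: 3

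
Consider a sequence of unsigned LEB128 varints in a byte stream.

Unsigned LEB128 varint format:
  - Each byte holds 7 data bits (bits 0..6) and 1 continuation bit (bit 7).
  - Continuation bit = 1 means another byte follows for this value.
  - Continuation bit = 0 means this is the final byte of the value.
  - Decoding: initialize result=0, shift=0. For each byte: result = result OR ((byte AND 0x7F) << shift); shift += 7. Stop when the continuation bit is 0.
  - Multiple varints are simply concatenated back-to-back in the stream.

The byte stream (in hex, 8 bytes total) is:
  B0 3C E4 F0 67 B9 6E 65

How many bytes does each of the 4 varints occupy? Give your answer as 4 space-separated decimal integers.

Answer: 2 3 2 1

Derivation:
  byte[0]=0xB0 cont=1 payload=0x30=48: acc |= 48<<0 -> acc=48 shift=7
  byte[1]=0x3C cont=0 payload=0x3C=60: acc |= 60<<7 -> acc=7728 shift=14 [end]
Varint 1: bytes[0:2] = B0 3C -> value 7728 (2 byte(s))
  byte[2]=0xE4 cont=1 payload=0x64=100: acc |= 100<<0 -> acc=100 shift=7
  byte[3]=0xF0 cont=1 payload=0x70=112: acc |= 112<<7 -> acc=14436 shift=14
  byte[4]=0x67 cont=0 payload=0x67=103: acc |= 103<<14 -> acc=1701988 shift=21 [end]
Varint 2: bytes[2:5] = E4 F0 67 -> value 1701988 (3 byte(s))
  byte[5]=0xB9 cont=1 payload=0x39=57: acc |= 57<<0 -> acc=57 shift=7
  byte[6]=0x6E cont=0 payload=0x6E=110: acc |= 110<<7 -> acc=14137 shift=14 [end]
Varint 3: bytes[5:7] = B9 6E -> value 14137 (2 byte(s))
  byte[7]=0x65 cont=0 payload=0x65=101: acc |= 101<<0 -> acc=101 shift=7 [end]
Varint 4: bytes[7:8] = 65 -> value 101 (1 byte(s))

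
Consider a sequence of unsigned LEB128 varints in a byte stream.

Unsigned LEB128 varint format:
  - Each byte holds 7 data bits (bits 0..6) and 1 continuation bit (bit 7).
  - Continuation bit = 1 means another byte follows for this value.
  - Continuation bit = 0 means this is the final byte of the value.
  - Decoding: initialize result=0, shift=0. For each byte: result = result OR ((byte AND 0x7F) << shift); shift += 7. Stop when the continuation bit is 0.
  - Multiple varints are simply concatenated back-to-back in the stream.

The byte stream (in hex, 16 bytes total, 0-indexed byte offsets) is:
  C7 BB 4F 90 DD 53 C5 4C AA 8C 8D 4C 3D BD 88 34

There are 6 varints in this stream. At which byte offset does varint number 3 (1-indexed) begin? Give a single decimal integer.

  byte[0]=0xC7 cont=1 payload=0x47=71: acc |= 71<<0 -> acc=71 shift=7
  byte[1]=0xBB cont=1 payload=0x3B=59: acc |= 59<<7 -> acc=7623 shift=14
  byte[2]=0x4F cont=0 payload=0x4F=79: acc |= 79<<14 -> acc=1301959 shift=21 [end]
Varint 1: bytes[0:3] = C7 BB 4F -> value 1301959 (3 byte(s))
  byte[3]=0x90 cont=1 payload=0x10=16: acc |= 16<<0 -> acc=16 shift=7
  byte[4]=0xDD cont=1 payload=0x5D=93: acc |= 93<<7 -> acc=11920 shift=14
  byte[5]=0x53 cont=0 payload=0x53=83: acc |= 83<<14 -> acc=1371792 shift=21 [end]
Varint 2: bytes[3:6] = 90 DD 53 -> value 1371792 (3 byte(s))
  byte[6]=0xC5 cont=1 payload=0x45=69: acc |= 69<<0 -> acc=69 shift=7
  byte[7]=0x4C cont=0 payload=0x4C=76: acc |= 76<<7 -> acc=9797 shift=14 [end]
Varint 3: bytes[6:8] = C5 4C -> value 9797 (2 byte(s))
  byte[8]=0xAA cont=1 payload=0x2A=42: acc |= 42<<0 -> acc=42 shift=7
  byte[9]=0x8C cont=1 payload=0x0C=12: acc |= 12<<7 -> acc=1578 shift=14
  byte[10]=0x8D cont=1 payload=0x0D=13: acc |= 13<<14 -> acc=214570 shift=21
  byte[11]=0x4C cont=0 payload=0x4C=76: acc |= 76<<21 -> acc=159598122 shift=28 [end]
Varint 4: bytes[8:12] = AA 8C 8D 4C -> value 159598122 (4 byte(s))
  byte[12]=0x3D cont=0 payload=0x3D=61: acc |= 61<<0 -> acc=61 shift=7 [end]
Varint 5: bytes[12:13] = 3D -> value 61 (1 byte(s))
  byte[13]=0xBD cont=1 payload=0x3D=61: acc |= 61<<0 -> acc=61 shift=7
  byte[14]=0x88 cont=1 payload=0x08=8: acc |= 8<<7 -> acc=1085 shift=14
  byte[15]=0x34 cont=0 payload=0x34=52: acc |= 52<<14 -> acc=853053 shift=21 [end]
Varint 6: bytes[13:16] = BD 88 34 -> value 853053 (3 byte(s))

Answer: 6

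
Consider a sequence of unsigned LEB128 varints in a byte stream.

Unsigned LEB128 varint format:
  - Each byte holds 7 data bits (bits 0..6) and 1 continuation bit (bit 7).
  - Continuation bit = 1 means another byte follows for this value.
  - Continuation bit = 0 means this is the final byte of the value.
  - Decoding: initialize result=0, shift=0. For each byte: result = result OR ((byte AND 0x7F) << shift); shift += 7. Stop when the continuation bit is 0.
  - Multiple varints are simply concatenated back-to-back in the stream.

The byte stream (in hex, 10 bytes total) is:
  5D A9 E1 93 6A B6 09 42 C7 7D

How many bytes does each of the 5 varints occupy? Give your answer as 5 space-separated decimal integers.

Answer: 1 4 2 1 2

Derivation:
  byte[0]=0x5D cont=0 payload=0x5D=93: acc |= 93<<0 -> acc=93 shift=7 [end]
Varint 1: bytes[0:1] = 5D -> value 93 (1 byte(s))
  byte[1]=0xA9 cont=1 payload=0x29=41: acc |= 41<<0 -> acc=41 shift=7
  byte[2]=0xE1 cont=1 payload=0x61=97: acc |= 97<<7 -> acc=12457 shift=14
  byte[3]=0x93 cont=1 payload=0x13=19: acc |= 19<<14 -> acc=323753 shift=21
  byte[4]=0x6A cont=0 payload=0x6A=106: acc |= 106<<21 -> acc=222621865 shift=28 [end]
Varint 2: bytes[1:5] = A9 E1 93 6A -> value 222621865 (4 byte(s))
  byte[5]=0xB6 cont=1 payload=0x36=54: acc |= 54<<0 -> acc=54 shift=7
  byte[6]=0x09 cont=0 payload=0x09=9: acc |= 9<<7 -> acc=1206 shift=14 [end]
Varint 3: bytes[5:7] = B6 09 -> value 1206 (2 byte(s))
  byte[7]=0x42 cont=0 payload=0x42=66: acc |= 66<<0 -> acc=66 shift=7 [end]
Varint 4: bytes[7:8] = 42 -> value 66 (1 byte(s))
  byte[8]=0xC7 cont=1 payload=0x47=71: acc |= 71<<0 -> acc=71 shift=7
  byte[9]=0x7D cont=0 payload=0x7D=125: acc |= 125<<7 -> acc=16071 shift=14 [end]
Varint 5: bytes[8:10] = C7 7D -> value 16071 (2 byte(s))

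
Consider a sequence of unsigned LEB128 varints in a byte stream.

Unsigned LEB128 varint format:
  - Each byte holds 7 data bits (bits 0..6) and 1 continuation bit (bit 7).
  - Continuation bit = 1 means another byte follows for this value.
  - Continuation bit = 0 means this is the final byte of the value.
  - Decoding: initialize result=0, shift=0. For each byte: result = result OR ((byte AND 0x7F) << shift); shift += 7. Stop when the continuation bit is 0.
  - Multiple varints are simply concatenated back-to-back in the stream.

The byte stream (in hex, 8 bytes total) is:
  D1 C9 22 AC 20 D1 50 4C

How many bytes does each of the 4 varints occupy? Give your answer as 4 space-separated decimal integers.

  byte[0]=0xD1 cont=1 payload=0x51=81: acc |= 81<<0 -> acc=81 shift=7
  byte[1]=0xC9 cont=1 payload=0x49=73: acc |= 73<<7 -> acc=9425 shift=14
  byte[2]=0x22 cont=0 payload=0x22=34: acc |= 34<<14 -> acc=566481 shift=21 [end]
Varint 1: bytes[0:3] = D1 C9 22 -> value 566481 (3 byte(s))
  byte[3]=0xAC cont=1 payload=0x2C=44: acc |= 44<<0 -> acc=44 shift=7
  byte[4]=0x20 cont=0 payload=0x20=32: acc |= 32<<7 -> acc=4140 shift=14 [end]
Varint 2: bytes[3:5] = AC 20 -> value 4140 (2 byte(s))
  byte[5]=0xD1 cont=1 payload=0x51=81: acc |= 81<<0 -> acc=81 shift=7
  byte[6]=0x50 cont=0 payload=0x50=80: acc |= 80<<7 -> acc=10321 shift=14 [end]
Varint 3: bytes[5:7] = D1 50 -> value 10321 (2 byte(s))
  byte[7]=0x4C cont=0 payload=0x4C=76: acc |= 76<<0 -> acc=76 shift=7 [end]
Varint 4: bytes[7:8] = 4C -> value 76 (1 byte(s))

Answer: 3 2 2 1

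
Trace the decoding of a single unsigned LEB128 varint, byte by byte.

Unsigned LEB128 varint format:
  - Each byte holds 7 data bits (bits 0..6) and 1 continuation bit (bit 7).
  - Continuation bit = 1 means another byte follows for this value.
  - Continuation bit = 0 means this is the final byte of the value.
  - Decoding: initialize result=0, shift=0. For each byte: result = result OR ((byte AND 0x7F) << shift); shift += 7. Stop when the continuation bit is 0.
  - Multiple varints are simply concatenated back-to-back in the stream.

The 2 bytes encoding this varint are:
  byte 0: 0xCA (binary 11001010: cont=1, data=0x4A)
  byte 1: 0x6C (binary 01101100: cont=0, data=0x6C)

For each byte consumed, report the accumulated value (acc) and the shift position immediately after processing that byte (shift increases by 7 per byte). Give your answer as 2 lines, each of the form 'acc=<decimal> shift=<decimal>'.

Answer: acc=74 shift=7
acc=13898 shift=14

Derivation:
byte 0=0xCA: payload=0x4A=74, contrib = 74<<0 = 74; acc -> 74, shift -> 7
byte 1=0x6C: payload=0x6C=108, contrib = 108<<7 = 13824; acc -> 13898, shift -> 14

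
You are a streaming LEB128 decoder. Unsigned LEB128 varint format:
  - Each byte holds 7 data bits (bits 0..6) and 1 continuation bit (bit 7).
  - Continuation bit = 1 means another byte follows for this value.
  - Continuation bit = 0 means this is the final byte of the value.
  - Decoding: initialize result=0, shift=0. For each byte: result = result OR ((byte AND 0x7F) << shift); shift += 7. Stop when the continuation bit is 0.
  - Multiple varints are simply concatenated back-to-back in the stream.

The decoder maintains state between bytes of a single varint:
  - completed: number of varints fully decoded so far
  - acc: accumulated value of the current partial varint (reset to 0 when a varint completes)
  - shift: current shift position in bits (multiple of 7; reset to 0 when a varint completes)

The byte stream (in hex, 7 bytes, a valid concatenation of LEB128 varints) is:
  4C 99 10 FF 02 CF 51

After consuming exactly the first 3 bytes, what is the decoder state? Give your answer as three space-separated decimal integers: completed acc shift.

Answer: 2 0 0

Derivation:
byte[0]=0x4C cont=0 payload=0x4C: varint #1 complete (value=76); reset -> completed=1 acc=0 shift=0
byte[1]=0x99 cont=1 payload=0x19: acc |= 25<<0 -> completed=1 acc=25 shift=7
byte[2]=0x10 cont=0 payload=0x10: varint #2 complete (value=2073); reset -> completed=2 acc=0 shift=0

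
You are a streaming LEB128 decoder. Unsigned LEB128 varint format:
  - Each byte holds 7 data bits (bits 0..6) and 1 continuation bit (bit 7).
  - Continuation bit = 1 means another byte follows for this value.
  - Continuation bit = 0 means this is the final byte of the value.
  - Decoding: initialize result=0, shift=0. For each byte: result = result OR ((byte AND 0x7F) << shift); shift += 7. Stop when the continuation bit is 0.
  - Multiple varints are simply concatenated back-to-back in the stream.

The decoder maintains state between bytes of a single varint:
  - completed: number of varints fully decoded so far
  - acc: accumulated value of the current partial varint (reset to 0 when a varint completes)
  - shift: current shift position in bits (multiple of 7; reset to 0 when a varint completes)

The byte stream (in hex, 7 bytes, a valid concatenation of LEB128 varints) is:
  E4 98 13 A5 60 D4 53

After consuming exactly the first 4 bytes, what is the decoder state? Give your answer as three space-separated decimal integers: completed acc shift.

Answer: 1 37 7

Derivation:
byte[0]=0xE4 cont=1 payload=0x64: acc |= 100<<0 -> completed=0 acc=100 shift=7
byte[1]=0x98 cont=1 payload=0x18: acc |= 24<<7 -> completed=0 acc=3172 shift=14
byte[2]=0x13 cont=0 payload=0x13: varint #1 complete (value=314468); reset -> completed=1 acc=0 shift=0
byte[3]=0xA5 cont=1 payload=0x25: acc |= 37<<0 -> completed=1 acc=37 shift=7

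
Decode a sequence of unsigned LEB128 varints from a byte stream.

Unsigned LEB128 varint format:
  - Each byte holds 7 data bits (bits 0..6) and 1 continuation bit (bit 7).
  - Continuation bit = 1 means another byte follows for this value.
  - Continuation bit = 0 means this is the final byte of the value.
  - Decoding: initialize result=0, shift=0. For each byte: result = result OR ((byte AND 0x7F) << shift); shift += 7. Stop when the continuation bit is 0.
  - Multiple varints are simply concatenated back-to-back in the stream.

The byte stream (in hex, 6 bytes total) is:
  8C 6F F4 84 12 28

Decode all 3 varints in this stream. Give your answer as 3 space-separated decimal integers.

  byte[0]=0x8C cont=1 payload=0x0C=12: acc |= 12<<0 -> acc=12 shift=7
  byte[1]=0x6F cont=0 payload=0x6F=111: acc |= 111<<7 -> acc=14220 shift=14 [end]
Varint 1: bytes[0:2] = 8C 6F -> value 14220 (2 byte(s))
  byte[2]=0xF4 cont=1 payload=0x74=116: acc |= 116<<0 -> acc=116 shift=7
  byte[3]=0x84 cont=1 payload=0x04=4: acc |= 4<<7 -> acc=628 shift=14
  byte[4]=0x12 cont=0 payload=0x12=18: acc |= 18<<14 -> acc=295540 shift=21 [end]
Varint 2: bytes[2:5] = F4 84 12 -> value 295540 (3 byte(s))
  byte[5]=0x28 cont=0 payload=0x28=40: acc |= 40<<0 -> acc=40 shift=7 [end]
Varint 3: bytes[5:6] = 28 -> value 40 (1 byte(s))

Answer: 14220 295540 40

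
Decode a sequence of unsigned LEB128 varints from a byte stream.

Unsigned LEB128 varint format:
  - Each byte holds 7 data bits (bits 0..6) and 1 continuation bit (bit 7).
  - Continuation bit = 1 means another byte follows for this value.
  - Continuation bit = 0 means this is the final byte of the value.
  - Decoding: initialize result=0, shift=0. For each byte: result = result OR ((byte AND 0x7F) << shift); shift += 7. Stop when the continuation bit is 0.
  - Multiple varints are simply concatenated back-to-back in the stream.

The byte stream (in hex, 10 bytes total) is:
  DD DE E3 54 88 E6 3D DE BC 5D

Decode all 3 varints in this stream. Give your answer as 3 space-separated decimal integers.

Answer: 177794909 1012488 1531486

Derivation:
  byte[0]=0xDD cont=1 payload=0x5D=93: acc |= 93<<0 -> acc=93 shift=7
  byte[1]=0xDE cont=1 payload=0x5E=94: acc |= 94<<7 -> acc=12125 shift=14
  byte[2]=0xE3 cont=1 payload=0x63=99: acc |= 99<<14 -> acc=1634141 shift=21
  byte[3]=0x54 cont=0 payload=0x54=84: acc |= 84<<21 -> acc=177794909 shift=28 [end]
Varint 1: bytes[0:4] = DD DE E3 54 -> value 177794909 (4 byte(s))
  byte[4]=0x88 cont=1 payload=0x08=8: acc |= 8<<0 -> acc=8 shift=7
  byte[5]=0xE6 cont=1 payload=0x66=102: acc |= 102<<7 -> acc=13064 shift=14
  byte[6]=0x3D cont=0 payload=0x3D=61: acc |= 61<<14 -> acc=1012488 shift=21 [end]
Varint 2: bytes[4:7] = 88 E6 3D -> value 1012488 (3 byte(s))
  byte[7]=0xDE cont=1 payload=0x5E=94: acc |= 94<<0 -> acc=94 shift=7
  byte[8]=0xBC cont=1 payload=0x3C=60: acc |= 60<<7 -> acc=7774 shift=14
  byte[9]=0x5D cont=0 payload=0x5D=93: acc |= 93<<14 -> acc=1531486 shift=21 [end]
Varint 3: bytes[7:10] = DE BC 5D -> value 1531486 (3 byte(s))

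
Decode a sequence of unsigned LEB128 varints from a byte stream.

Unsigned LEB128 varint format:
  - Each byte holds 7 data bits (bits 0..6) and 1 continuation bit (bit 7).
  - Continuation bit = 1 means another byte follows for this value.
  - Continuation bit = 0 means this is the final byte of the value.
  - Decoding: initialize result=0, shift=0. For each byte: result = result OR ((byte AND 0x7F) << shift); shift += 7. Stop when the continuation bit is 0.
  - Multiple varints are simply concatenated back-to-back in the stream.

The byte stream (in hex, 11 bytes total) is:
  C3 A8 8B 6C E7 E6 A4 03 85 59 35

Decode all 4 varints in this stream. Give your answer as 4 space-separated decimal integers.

Answer: 226677827 6894439 11397 53

Derivation:
  byte[0]=0xC3 cont=1 payload=0x43=67: acc |= 67<<0 -> acc=67 shift=7
  byte[1]=0xA8 cont=1 payload=0x28=40: acc |= 40<<7 -> acc=5187 shift=14
  byte[2]=0x8B cont=1 payload=0x0B=11: acc |= 11<<14 -> acc=185411 shift=21
  byte[3]=0x6C cont=0 payload=0x6C=108: acc |= 108<<21 -> acc=226677827 shift=28 [end]
Varint 1: bytes[0:4] = C3 A8 8B 6C -> value 226677827 (4 byte(s))
  byte[4]=0xE7 cont=1 payload=0x67=103: acc |= 103<<0 -> acc=103 shift=7
  byte[5]=0xE6 cont=1 payload=0x66=102: acc |= 102<<7 -> acc=13159 shift=14
  byte[6]=0xA4 cont=1 payload=0x24=36: acc |= 36<<14 -> acc=602983 shift=21
  byte[7]=0x03 cont=0 payload=0x03=3: acc |= 3<<21 -> acc=6894439 shift=28 [end]
Varint 2: bytes[4:8] = E7 E6 A4 03 -> value 6894439 (4 byte(s))
  byte[8]=0x85 cont=1 payload=0x05=5: acc |= 5<<0 -> acc=5 shift=7
  byte[9]=0x59 cont=0 payload=0x59=89: acc |= 89<<7 -> acc=11397 shift=14 [end]
Varint 3: bytes[8:10] = 85 59 -> value 11397 (2 byte(s))
  byte[10]=0x35 cont=0 payload=0x35=53: acc |= 53<<0 -> acc=53 shift=7 [end]
Varint 4: bytes[10:11] = 35 -> value 53 (1 byte(s))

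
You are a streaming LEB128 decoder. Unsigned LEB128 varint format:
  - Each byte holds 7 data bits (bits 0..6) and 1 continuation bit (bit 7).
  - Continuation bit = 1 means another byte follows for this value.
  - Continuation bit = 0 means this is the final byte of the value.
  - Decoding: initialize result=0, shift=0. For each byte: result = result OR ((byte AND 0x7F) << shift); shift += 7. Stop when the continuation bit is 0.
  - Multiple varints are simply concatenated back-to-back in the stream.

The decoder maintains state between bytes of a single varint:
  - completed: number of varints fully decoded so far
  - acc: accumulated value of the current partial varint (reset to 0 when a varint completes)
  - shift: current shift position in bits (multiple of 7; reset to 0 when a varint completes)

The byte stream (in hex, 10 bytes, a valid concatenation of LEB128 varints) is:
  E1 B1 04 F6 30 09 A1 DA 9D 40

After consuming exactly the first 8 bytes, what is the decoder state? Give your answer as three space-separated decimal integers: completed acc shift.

Answer: 3 11553 14

Derivation:
byte[0]=0xE1 cont=1 payload=0x61: acc |= 97<<0 -> completed=0 acc=97 shift=7
byte[1]=0xB1 cont=1 payload=0x31: acc |= 49<<7 -> completed=0 acc=6369 shift=14
byte[2]=0x04 cont=0 payload=0x04: varint #1 complete (value=71905); reset -> completed=1 acc=0 shift=0
byte[3]=0xF6 cont=1 payload=0x76: acc |= 118<<0 -> completed=1 acc=118 shift=7
byte[4]=0x30 cont=0 payload=0x30: varint #2 complete (value=6262); reset -> completed=2 acc=0 shift=0
byte[5]=0x09 cont=0 payload=0x09: varint #3 complete (value=9); reset -> completed=3 acc=0 shift=0
byte[6]=0xA1 cont=1 payload=0x21: acc |= 33<<0 -> completed=3 acc=33 shift=7
byte[7]=0xDA cont=1 payload=0x5A: acc |= 90<<7 -> completed=3 acc=11553 shift=14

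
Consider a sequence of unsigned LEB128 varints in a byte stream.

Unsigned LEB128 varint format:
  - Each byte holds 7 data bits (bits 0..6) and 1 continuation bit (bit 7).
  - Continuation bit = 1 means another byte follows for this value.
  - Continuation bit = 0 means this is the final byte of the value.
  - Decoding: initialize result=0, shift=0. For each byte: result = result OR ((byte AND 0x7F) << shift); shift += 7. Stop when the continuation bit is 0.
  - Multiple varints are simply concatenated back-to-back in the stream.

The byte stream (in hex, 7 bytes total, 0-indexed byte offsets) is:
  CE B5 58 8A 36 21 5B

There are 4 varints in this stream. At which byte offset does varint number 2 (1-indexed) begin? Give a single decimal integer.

Answer: 3

Derivation:
  byte[0]=0xCE cont=1 payload=0x4E=78: acc |= 78<<0 -> acc=78 shift=7
  byte[1]=0xB5 cont=1 payload=0x35=53: acc |= 53<<7 -> acc=6862 shift=14
  byte[2]=0x58 cont=0 payload=0x58=88: acc |= 88<<14 -> acc=1448654 shift=21 [end]
Varint 1: bytes[0:3] = CE B5 58 -> value 1448654 (3 byte(s))
  byte[3]=0x8A cont=1 payload=0x0A=10: acc |= 10<<0 -> acc=10 shift=7
  byte[4]=0x36 cont=0 payload=0x36=54: acc |= 54<<7 -> acc=6922 shift=14 [end]
Varint 2: bytes[3:5] = 8A 36 -> value 6922 (2 byte(s))
  byte[5]=0x21 cont=0 payload=0x21=33: acc |= 33<<0 -> acc=33 shift=7 [end]
Varint 3: bytes[5:6] = 21 -> value 33 (1 byte(s))
  byte[6]=0x5B cont=0 payload=0x5B=91: acc |= 91<<0 -> acc=91 shift=7 [end]
Varint 4: bytes[6:7] = 5B -> value 91 (1 byte(s))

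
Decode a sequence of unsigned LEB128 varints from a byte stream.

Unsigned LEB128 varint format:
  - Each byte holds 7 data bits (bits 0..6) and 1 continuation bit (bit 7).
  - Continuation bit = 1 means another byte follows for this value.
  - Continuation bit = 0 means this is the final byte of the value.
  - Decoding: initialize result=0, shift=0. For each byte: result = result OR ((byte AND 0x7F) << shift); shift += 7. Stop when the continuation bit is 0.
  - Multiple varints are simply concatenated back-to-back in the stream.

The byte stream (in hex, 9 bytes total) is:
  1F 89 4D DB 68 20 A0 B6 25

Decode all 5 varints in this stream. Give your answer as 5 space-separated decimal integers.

  byte[0]=0x1F cont=0 payload=0x1F=31: acc |= 31<<0 -> acc=31 shift=7 [end]
Varint 1: bytes[0:1] = 1F -> value 31 (1 byte(s))
  byte[1]=0x89 cont=1 payload=0x09=9: acc |= 9<<0 -> acc=9 shift=7
  byte[2]=0x4D cont=0 payload=0x4D=77: acc |= 77<<7 -> acc=9865 shift=14 [end]
Varint 2: bytes[1:3] = 89 4D -> value 9865 (2 byte(s))
  byte[3]=0xDB cont=1 payload=0x5B=91: acc |= 91<<0 -> acc=91 shift=7
  byte[4]=0x68 cont=0 payload=0x68=104: acc |= 104<<7 -> acc=13403 shift=14 [end]
Varint 3: bytes[3:5] = DB 68 -> value 13403 (2 byte(s))
  byte[5]=0x20 cont=0 payload=0x20=32: acc |= 32<<0 -> acc=32 shift=7 [end]
Varint 4: bytes[5:6] = 20 -> value 32 (1 byte(s))
  byte[6]=0xA0 cont=1 payload=0x20=32: acc |= 32<<0 -> acc=32 shift=7
  byte[7]=0xB6 cont=1 payload=0x36=54: acc |= 54<<7 -> acc=6944 shift=14
  byte[8]=0x25 cont=0 payload=0x25=37: acc |= 37<<14 -> acc=613152 shift=21 [end]
Varint 5: bytes[6:9] = A0 B6 25 -> value 613152 (3 byte(s))

Answer: 31 9865 13403 32 613152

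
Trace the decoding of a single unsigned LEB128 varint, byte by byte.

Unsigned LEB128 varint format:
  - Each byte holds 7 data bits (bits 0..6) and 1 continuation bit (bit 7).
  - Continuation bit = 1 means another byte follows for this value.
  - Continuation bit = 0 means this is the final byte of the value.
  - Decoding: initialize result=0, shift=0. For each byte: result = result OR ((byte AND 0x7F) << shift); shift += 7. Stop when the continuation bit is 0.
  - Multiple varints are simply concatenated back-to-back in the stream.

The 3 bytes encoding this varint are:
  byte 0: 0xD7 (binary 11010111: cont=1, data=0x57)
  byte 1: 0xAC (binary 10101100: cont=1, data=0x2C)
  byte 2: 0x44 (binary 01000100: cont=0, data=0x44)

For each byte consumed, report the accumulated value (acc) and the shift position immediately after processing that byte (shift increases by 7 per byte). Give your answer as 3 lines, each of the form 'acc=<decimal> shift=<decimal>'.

Answer: acc=87 shift=7
acc=5719 shift=14
acc=1119831 shift=21

Derivation:
byte 0=0xD7: payload=0x57=87, contrib = 87<<0 = 87; acc -> 87, shift -> 7
byte 1=0xAC: payload=0x2C=44, contrib = 44<<7 = 5632; acc -> 5719, shift -> 14
byte 2=0x44: payload=0x44=68, contrib = 68<<14 = 1114112; acc -> 1119831, shift -> 21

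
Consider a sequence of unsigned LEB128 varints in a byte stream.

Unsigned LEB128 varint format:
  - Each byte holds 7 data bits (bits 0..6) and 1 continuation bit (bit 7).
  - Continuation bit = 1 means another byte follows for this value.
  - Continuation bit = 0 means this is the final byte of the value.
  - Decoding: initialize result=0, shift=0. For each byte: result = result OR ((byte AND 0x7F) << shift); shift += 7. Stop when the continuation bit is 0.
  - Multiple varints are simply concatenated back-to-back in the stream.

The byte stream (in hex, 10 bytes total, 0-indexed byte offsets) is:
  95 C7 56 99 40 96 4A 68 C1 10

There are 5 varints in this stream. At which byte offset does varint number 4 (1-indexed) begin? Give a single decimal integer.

  byte[0]=0x95 cont=1 payload=0x15=21: acc |= 21<<0 -> acc=21 shift=7
  byte[1]=0xC7 cont=1 payload=0x47=71: acc |= 71<<7 -> acc=9109 shift=14
  byte[2]=0x56 cont=0 payload=0x56=86: acc |= 86<<14 -> acc=1418133 shift=21 [end]
Varint 1: bytes[0:3] = 95 C7 56 -> value 1418133 (3 byte(s))
  byte[3]=0x99 cont=1 payload=0x19=25: acc |= 25<<0 -> acc=25 shift=7
  byte[4]=0x40 cont=0 payload=0x40=64: acc |= 64<<7 -> acc=8217 shift=14 [end]
Varint 2: bytes[3:5] = 99 40 -> value 8217 (2 byte(s))
  byte[5]=0x96 cont=1 payload=0x16=22: acc |= 22<<0 -> acc=22 shift=7
  byte[6]=0x4A cont=0 payload=0x4A=74: acc |= 74<<7 -> acc=9494 shift=14 [end]
Varint 3: bytes[5:7] = 96 4A -> value 9494 (2 byte(s))
  byte[7]=0x68 cont=0 payload=0x68=104: acc |= 104<<0 -> acc=104 shift=7 [end]
Varint 4: bytes[7:8] = 68 -> value 104 (1 byte(s))
  byte[8]=0xC1 cont=1 payload=0x41=65: acc |= 65<<0 -> acc=65 shift=7
  byte[9]=0x10 cont=0 payload=0x10=16: acc |= 16<<7 -> acc=2113 shift=14 [end]
Varint 5: bytes[8:10] = C1 10 -> value 2113 (2 byte(s))

Answer: 7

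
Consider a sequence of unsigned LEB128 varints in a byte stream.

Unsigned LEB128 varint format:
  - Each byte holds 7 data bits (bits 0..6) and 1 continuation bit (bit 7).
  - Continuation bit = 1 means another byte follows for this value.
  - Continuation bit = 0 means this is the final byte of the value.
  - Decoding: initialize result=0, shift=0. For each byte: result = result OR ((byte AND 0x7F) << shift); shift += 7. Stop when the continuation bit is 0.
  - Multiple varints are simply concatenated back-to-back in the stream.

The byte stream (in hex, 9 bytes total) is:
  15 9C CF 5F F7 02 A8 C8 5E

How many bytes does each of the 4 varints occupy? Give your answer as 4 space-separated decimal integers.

  byte[0]=0x15 cont=0 payload=0x15=21: acc |= 21<<0 -> acc=21 shift=7 [end]
Varint 1: bytes[0:1] = 15 -> value 21 (1 byte(s))
  byte[1]=0x9C cont=1 payload=0x1C=28: acc |= 28<<0 -> acc=28 shift=7
  byte[2]=0xCF cont=1 payload=0x4F=79: acc |= 79<<7 -> acc=10140 shift=14
  byte[3]=0x5F cont=0 payload=0x5F=95: acc |= 95<<14 -> acc=1566620 shift=21 [end]
Varint 2: bytes[1:4] = 9C CF 5F -> value 1566620 (3 byte(s))
  byte[4]=0xF7 cont=1 payload=0x77=119: acc |= 119<<0 -> acc=119 shift=7
  byte[5]=0x02 cont=0 payload=0x02=2: acc |= 2<<7 -> acc=375 shift=14 [end]
Varint 3: bytes[4:6] = F7 02 -> value 375 (2 byte(s))
  byte[6]=0xA8 cont=1 payload=0x28=40: acc |= 40<<0 -> acc=40 shift=7
  byte[7]=0xC8 cont=1 payload=0x48=72: acc |= 72<<7 -> acc=9256 shift=14
  byte[8]=0x5E cont=0 payload=0x5E=94: acc |= 94<<14 -> acc=1549352 shift=21 [end]
Varint 4: bytes[6:9] = A8 C8 5E -> value 1549352 (3 byte(s))

Answer: 1 3 2 3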